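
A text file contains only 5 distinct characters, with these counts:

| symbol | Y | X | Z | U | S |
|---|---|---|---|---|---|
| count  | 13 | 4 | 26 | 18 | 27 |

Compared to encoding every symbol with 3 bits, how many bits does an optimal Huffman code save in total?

Fixed-length: 3 bits × 88 symbols = 264 bits.
Huffman merges:
X(4) + Y(13) → 17
17 + U(18) → 35
Z(26) + S(27) → 53
35 + 53 → 88
Huffman total = 17 + 35 + 53 + 88 = 193 bits.
Saving = 264 − 193 = 71 bits.

71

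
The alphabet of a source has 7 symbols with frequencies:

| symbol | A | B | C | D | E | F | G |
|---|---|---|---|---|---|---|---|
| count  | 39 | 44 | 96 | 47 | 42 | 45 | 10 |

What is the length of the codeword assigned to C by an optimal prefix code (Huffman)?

2

Huffman merges, smallest pair first:
G(10) + A(39) → 49
E(42) + B(44) → 86
F(45) + D(47) → 92
49 + 86 → 135
92 + C(96) → 188
135 + 188 → 323
C sits 2 levels below the root, so its codeword is 2 bits.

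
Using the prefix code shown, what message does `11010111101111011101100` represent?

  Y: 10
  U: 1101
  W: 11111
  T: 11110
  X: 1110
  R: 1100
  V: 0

UVTTXR

Read left to right; each codeword is recognised as soon as it completes (prefix code):
  1101→U | 0→V | 11110→T | 11110→T | 1110→X | 1100→R
Decoded message: UVTTXR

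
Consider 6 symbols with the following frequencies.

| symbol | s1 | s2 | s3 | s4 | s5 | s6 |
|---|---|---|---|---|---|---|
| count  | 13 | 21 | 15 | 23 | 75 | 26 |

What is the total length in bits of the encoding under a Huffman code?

397

Merge the two smallest weights repeatedly:
combine s1(13), s3(15) → 28
combine s2(21), s4(23) → 44
combine s6(26), 28 → 54
combine 44, 54 → 98
combine s5(75), 98 → 173
The encoded length is the sum of every internal node's weight: 28 + 44 + 54 + 98 + 173 = 397 bits.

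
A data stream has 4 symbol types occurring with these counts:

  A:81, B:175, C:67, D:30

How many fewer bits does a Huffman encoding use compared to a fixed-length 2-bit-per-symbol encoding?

Fixed-length: 2 bits × 353 symbols = 706 bits.
Huffman merges:
D(30) + C(67) → 97
A(81) + 97 → 178
B(175) + 178 → 353
Huffman total = 97 + 178 + 353 = 628 bits.
Saving = 706 − 628 = 78 bits.

78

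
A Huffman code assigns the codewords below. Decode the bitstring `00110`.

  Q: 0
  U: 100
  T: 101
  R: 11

QQRQ

Read left to right; each codeword is recognised as soon as it completes (prefix code):
  0→Q | 0→Q | 11→R | 0→Q
Decoded message: QQRQ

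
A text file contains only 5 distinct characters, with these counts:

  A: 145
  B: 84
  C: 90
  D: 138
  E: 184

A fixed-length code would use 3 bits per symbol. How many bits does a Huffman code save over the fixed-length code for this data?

467

Fixed-length: 3 bits × 641 symbols = 1923 bits.
Huffman merges:
combine B(84), C(90) → 174
combine D(138), A(145) → 283
combine 174, E(184) → 358
combine 283, 358 → 641
Huffman total = 174 + 283 + 358 + 641 = 1456 bits.
Saving = 1923 − 1456 = 467 bits.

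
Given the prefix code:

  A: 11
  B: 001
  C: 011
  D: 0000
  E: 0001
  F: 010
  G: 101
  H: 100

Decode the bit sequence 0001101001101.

EGBG

Read left to right; each codeword is recognised as soon as it completes (prefix code):
  0001→E | 101→G | 001→B | 101→G
Decoded message: EGBG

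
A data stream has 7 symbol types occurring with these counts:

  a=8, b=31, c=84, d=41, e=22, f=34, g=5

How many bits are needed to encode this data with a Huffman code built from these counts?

Merge the two smallest weights repeatedly:
combine g(5), a(8) → 13
combine 13, e(22) → 35
combine b(31), f(34) → 65
combine 35, d(41) → 76
combine 65, 76 → 141
combine c(84), 141 → 225
Total encoded bits = sum of merged weights = 13 + 35 + 65 + 76 + 141 + 225 = 555.

555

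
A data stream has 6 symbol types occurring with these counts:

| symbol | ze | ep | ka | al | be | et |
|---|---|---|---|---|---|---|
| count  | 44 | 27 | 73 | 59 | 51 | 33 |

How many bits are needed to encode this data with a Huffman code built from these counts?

Build the Huffman tree bottom-up:
combine ep(27), et(33) → 60
combine ze(44), be(51) → 95
combine al(59), 60 → 119
combine ka(73), 95 → 168
combine 119, 168 → 287
Total encoded bits = sum of merged weights = 60 + 95 + 119 + 168 + 287 = 729.

729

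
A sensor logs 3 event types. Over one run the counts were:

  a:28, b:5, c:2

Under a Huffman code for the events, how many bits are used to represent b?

2

Repeatedly merge the two smallest:
combine c(2), b(5) → 7
combine 7, a(28) → 35
b sits 2 levels below the root, so its codeword is 2 bits.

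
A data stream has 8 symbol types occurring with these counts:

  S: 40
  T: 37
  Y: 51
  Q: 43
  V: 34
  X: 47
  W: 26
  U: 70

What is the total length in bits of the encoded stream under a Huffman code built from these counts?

1034

Build the Huffman tree bottom-up:
merge W(26) and V(34): 60
merge T(37) and S(40): 77
merge Q(43) and X(47): 90
merge Y(51) and 60: 111
merge U(70) and 77: 147
merge 90 and 111: 201
merge 147 and 201: 348
Total encoded bits = sum of merged weights = 60 + 77 + 90 + 111 + 147 + 201 + 348 = 1034.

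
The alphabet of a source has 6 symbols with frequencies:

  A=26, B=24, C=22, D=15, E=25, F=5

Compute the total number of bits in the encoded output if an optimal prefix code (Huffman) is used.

296

Build the Huffman tree bottom-up:
merge F(5) and D(15): 20
merge 20 and C(22): 42
merge B(24) and E(25): 49
merge A(26) and 42: 68
merge 49 and 68: 117
Each symbol's bit-cost is frequency × depth; summing gives 296 bits (equivalently 20 + 42 + 49 + 68 + 117).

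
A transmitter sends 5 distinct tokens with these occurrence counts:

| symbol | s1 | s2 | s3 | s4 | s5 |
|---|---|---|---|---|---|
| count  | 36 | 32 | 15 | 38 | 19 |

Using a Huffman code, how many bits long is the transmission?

314

Build the Huffman tree bottom-up:
s3(15) + s5(19) → 34
s2(32) + 34 → 66
s1(36) + s4(38) → 74
66 + 74 → 140
Each symbol's bit-cost is frequency × depth; summing gives 314 bits (equivalently 34 + 66 + 74 + 140).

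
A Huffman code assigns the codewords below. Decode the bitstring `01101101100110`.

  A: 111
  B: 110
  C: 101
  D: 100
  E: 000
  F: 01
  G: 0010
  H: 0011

Read left to right; each codeword is recognised as soon as it completes (prefix code):
  01→F | 101→C | 101→C | 100→D | 110→B
Decoded message: FCCDB

FCCDB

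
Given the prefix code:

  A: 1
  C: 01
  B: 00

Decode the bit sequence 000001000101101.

Read left to right; each codeword is recognised as soon as it completes (prefix code):
  00→B | 00→B | 01→C | 00→B | 01→C | 01→C | 1→A | 01→C
Decoded message: BBCBCCAC

BBCBCCAC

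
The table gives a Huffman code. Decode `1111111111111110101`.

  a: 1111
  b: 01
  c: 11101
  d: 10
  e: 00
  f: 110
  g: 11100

aaacb

Read left to right; each codeword is recognised as soon as it completes (prefix code):
  1111→a | 1111→a | 1111→a | 11101→c | 01→b
Decoded message: aaacb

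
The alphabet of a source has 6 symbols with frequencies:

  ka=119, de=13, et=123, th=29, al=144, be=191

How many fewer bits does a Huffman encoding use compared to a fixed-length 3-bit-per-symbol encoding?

Fixed-length: 3 bits × 619 symbols = 1857 bits.
Huffman merges:
de(13) + th(29) → 42
42 + ka(119) → 161
et(123) + al(144) → 267
161 + be(191) → 352
267 + 352 → 619
Huffman total = 42 + 161 + 267 + 352 + 619 = 1441 bits.
Saving = 1857 − 1441 = 416 bits.

416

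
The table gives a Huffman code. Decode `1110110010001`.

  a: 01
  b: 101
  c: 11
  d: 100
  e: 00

Read left to right; each codeword is recognised as soon as it completes (prefix code):
  11→c | 101→b | 100→d | 100→d | 01→a
Decoded message: cbdda

cbdda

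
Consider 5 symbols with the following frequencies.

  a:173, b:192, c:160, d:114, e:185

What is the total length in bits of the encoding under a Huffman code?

1922

Build the Huffman tree bottom-up:
merge d(114) and c(160): 274
merge a(173) and e(185): 358
merge b(192) and 274: 466
merge 358 and 466: 824
Total encoded bits = sum of merged weights = 274 + 358 + 466 + 824 = 1922.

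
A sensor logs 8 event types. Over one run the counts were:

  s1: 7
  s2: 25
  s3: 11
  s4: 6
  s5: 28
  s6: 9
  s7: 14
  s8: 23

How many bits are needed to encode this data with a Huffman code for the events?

349

Merge the two smallest weights repeatedly:
s4(6) + s1(7) → 13
s6(9) + s3(11) → 20
13 + s7(14) → 27
20 + s8(23) → 43
s2(25) + 27 → 52
s5(28) + 43 → 71
52 + 71 → 123
Total encoded bits = sum of merged weights = 13 + 20 + 27 + 43 + 52 + 71 + 123 = 349.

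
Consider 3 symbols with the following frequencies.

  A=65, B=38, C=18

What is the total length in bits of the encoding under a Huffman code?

Greedily combine the two least-frequent nodes:
combine C(18), B(38) → 56
combine 56, A(65) → 121
Total encoded bits = sum of merged weights = 56 + 121 = 177.

177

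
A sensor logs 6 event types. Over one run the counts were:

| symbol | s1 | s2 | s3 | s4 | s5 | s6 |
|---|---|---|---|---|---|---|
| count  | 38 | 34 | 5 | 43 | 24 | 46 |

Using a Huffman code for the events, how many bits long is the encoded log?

472

Greedily combine the two least-frequent nodes:
combine s3(5), s5(24) → 29
combine 29, s2(34) → 63
combine s1(38), s4(43) → 81
combine s6(46), 63 → 109
combine 81, 109 → 190
The encoded length is the sum of every internal node's weight: 29 + 63 + 81 + 109 + 190 = 472 bits.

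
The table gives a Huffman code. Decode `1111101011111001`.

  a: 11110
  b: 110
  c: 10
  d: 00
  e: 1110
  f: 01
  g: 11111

Read left to right; each codeword is recognised as soon as it completes (prefix code):
  11111→g | 01→f | 01→f | 11110→a | 01→f
Decoded message: gffaf

gffaf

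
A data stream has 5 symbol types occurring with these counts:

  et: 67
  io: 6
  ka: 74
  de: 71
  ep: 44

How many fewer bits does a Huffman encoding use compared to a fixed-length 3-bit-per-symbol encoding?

Fixed-length: 3 bits × 262 symbols = 786 bits.
Huffman merges:
io(6) + ep(44) → 50
50 + et(67) → 117
de(71) + ka(74) → 145
117 + 145 → 262
Huffman total = 50 + 117 + 145 + 262 = 574 bits.
Saving = 786 − 574 = 212 bits.

212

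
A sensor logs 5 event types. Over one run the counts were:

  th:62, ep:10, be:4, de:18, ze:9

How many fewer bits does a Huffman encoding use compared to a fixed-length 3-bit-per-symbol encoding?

Fixed-length: 3 bits × 103 symbols = 309 bits.
Huffman merges:
merge be(4) and ze(9): 13
merge ep(10) and 13: 23
merge de(18) and 23: 41
merge 41 and th(62): 103
Huffman total = 13 + 23 + 41 + 103 = 180 bits.
Saving = 309 − 180 = 129 bits.

129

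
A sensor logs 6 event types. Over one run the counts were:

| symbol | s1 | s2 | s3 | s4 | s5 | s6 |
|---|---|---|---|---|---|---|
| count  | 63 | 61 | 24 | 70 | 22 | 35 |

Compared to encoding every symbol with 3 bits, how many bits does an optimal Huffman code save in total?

Fixed-length: 3 bits × 275 symbols = 825 bits.
Huffman merges:
s5(22) + s3(24) → 46
s6(35) + 46 → 81
s2(61) + s1(63) → 124
s4(70) + 81 → 151
124 + 151 → 275
Huffman total = 46 + 81 + 124 + 151 + 275 = 677 bits.
Saving = 825 − 677 = 148 bits.

148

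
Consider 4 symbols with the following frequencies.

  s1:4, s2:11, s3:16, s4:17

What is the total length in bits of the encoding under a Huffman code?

94

Build the Huffman tree bottom-up:
s1(4) + s2(11) → 15
15 + s3(16) → 31
s4(17) + 31 → 48
Total encoded bits = sum of merged weights = 15 + 31 + 48 = 94.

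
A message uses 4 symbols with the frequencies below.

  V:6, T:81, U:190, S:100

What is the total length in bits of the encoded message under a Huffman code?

Build the Huffman tree bottom-up:
combine V(6), T(81) → 87
combine 87, S(100) → 187
combine 187, U(190) → 377
Total encoded bits = sum of merged weights = 87 + 187 + 377 = 651.

651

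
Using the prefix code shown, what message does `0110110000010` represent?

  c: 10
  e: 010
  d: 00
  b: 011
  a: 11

bbdde

Read left to right; each codeword is recognised as soon as it completes (prefix code):
  011→b | 011→b | 00→d | 00→d | 010→e
Decoded message: bbdde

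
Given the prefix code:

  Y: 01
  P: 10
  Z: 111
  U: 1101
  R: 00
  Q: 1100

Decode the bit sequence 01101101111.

Read left to right; each codeword is recognised as soon as it completes (prefix code):
  01→Y | 10→P | 1101→U | 111→Z
Decoded message: YPUZ

YPUZ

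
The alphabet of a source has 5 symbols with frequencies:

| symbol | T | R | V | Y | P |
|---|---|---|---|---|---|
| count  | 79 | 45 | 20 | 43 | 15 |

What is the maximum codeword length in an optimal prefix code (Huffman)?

Merge the two lowest-weight nodes at each step:
P(15) + V(20) → 35
35 + Y(43) → 78
R(45) + 78 → 123
T(79) + 123 → 202
The rarest symbols sit at the bottom; the longest codeword is 4 bits.

4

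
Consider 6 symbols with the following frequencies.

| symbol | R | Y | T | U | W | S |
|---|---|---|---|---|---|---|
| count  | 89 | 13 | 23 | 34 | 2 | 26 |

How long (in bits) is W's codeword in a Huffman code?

Repeatedly merge the two smallest:
merge W(2) and Y(13): 15
merge 15 and T(23): 38
merge S(26) and U(34): 60
merge 38 and 60: 98
merge R(89) and 98: 187
W sits 4 levels below the root, so its codeword is 4 bits.

4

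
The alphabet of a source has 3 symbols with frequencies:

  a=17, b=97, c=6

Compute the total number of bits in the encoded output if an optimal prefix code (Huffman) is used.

143

Build the Huffman tree bottom-up:
combine c(6), a(17) → 23
combine 23, b(97) → 120
The encoded length is the sum of every internal node's weight: 23 + 120 = 143 bits.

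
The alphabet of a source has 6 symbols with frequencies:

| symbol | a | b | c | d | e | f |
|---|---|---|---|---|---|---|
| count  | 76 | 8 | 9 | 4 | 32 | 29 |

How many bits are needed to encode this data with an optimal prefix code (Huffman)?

Build the Huffman tree bottom-up:
d(4) + b(8) → 12
c(9) + 12 → 21
21 + f(29) → 50
e(32) + 50 → 82
a(76) + 82 → 158
Each symbol's bit-cost is frequency × depth; summing gives 323 bits (equivalently 12 + 21 + 50 + 82 + 158).

323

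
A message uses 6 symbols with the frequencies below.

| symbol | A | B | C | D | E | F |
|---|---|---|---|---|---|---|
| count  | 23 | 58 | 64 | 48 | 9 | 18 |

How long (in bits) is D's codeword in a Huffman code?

Build the tree from the bottom:
E(9) + F(18) → 27
A(23) + 27 → 50
D(48) + 50 → 98
B(58) + C(64) → 122
98 + 122 → 220
D sits 2 levels below the root, so its codeword is 2 bits.

2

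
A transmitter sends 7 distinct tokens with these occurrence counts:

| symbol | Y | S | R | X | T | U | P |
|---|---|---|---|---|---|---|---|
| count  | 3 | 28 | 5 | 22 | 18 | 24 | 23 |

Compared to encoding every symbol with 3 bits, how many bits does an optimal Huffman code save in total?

44

Fixed-length: 3 bits × 123 symbols = 369 bits.
Huffman merges:
merge Y(3) and R(5): 8
merge 8 and T(18): 26
merge X(22) and P(23): 45
merge U(24) and 26: 50
merge S(28) and 45: 73
merge 50 and 73: 123
Huffman total = 8 + 26 + 45 + 50 + 73 + 123 = 325 bits.
Saving = 369 − 325 = 44 bits.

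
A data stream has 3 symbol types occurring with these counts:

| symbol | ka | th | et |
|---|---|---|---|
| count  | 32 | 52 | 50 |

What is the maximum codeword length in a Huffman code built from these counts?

Merge the two lowest-weight nodes at each step:
ka(32) + et(50) → 82
th(52) + 82 → 134
Maximum depth reached is 2.

2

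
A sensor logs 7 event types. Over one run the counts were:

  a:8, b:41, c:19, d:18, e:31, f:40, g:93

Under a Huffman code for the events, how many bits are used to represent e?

3

Build the tree from the bottom:
merge a(8) and d(18): 26
merge c(19) and 26: 45
merge e(31) and f(40): 71
merge b(41) and 45: 86
merge 71 and 86: 157
merge g(93) and 157: 250
The subtree containing e is merged 3 times, so code length = 3.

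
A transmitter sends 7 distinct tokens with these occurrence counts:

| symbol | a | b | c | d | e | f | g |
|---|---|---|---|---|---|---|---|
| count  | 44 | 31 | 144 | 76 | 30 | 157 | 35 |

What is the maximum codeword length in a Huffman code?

4

Merge the two lowest-weight nodes at each step:
merge e(30) and b(31): 61
merge g(35) and a(44): 79
merge 61 and d(76): 137
merge 79 and 137: 216
merge c(144) and f(157): 301
merge 216 and 301: 517
The rarest symbols sit at the bottom; the longest codeword is 4 bits.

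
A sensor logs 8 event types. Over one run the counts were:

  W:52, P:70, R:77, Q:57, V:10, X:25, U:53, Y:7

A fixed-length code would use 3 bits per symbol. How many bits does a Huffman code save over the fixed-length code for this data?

88

Fixed-length: 3 bits × 351 symbols = 1053 bits.
Huffman merges:
combine Y(7), V(10) → 17
combine 17, X(25) → 42
combine 42, W(52) → 94
combine U(53), Q(57) → 110
combine P(70), R(77) → 147
combine 94, 110 → 204
combine 147, 204 → 351
Huffman total = 17 + 42 + 94 + 110 + 147 + 204 + 351 = 965 bits.
Saving = 1053 − 965 = 88 bits.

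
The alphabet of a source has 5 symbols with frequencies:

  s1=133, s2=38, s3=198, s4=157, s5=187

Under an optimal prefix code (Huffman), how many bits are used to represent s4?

Repeatedly merge the two smallest:
s2(38) + s1(133) → 171
s4(157) + 171 → 328
s5(187) + s3(198) → 385
328 + 385 → 713
The subtree containing s4 is merged 2 times, so code length = 2.

2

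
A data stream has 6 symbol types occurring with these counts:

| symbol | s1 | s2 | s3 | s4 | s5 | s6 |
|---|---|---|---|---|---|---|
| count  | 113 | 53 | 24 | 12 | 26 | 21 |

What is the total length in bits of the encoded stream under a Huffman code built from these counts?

Greedily combine the two least-frequent nodes:
s4(12) + s6(21) → 33
s3(24) + s5(26) → 50
33 + 50 → 83
s2(53) + 83 → 136
s1(113) + 136 → 249
Each symbol's bit-cost is frequency × depth; summing gives 551 bits (equivalently 33 + 50 + 83 + 136 + 249).

551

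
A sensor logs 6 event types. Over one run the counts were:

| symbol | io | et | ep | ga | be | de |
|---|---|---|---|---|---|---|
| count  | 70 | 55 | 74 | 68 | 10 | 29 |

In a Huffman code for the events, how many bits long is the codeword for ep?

2

Build the tree from the bottom:
be(10) + de(29) → 39
39 + et(55) → 94
ga(68) + io(70) → 138
ep(74) + 94 → 168
138 + 168 → 306
The subtree containing ep is merged 2 times, so code length = 2.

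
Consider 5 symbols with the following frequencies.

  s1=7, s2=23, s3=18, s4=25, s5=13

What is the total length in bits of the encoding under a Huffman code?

Merge the two smallest weights repeatedly:
merge s1(7) and s5(13): 20
merge s3(18) and 20: 38
merge s2(23) and s4(25): 48
merge 38 and 48: 86
Each symbol's bit-cost is frequency × depth; summing gives 192 bits (equivalently 20 + 38 + 48 + 86).

192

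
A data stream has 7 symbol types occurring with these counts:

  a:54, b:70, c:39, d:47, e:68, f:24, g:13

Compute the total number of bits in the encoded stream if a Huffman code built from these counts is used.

Greedily combine the two least-frequent nodes:
merge g(13) and f(24): 37
merge 37 and c(39): 76
merge d(47) and a(54): 101
merge e(68) and b(70): 138
merge 76 and 101: 177
merge 138 and 177: 315
Each symbol's bit-cost is frequency × depth; summing gives 844 bits (equivalently 37 + 76 + 101 + 138 + 177 + 315).

844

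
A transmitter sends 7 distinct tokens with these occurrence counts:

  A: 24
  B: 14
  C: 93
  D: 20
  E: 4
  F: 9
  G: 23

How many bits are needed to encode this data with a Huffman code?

Greedily combine the two least-frequent nodes:
merge E(4) and F(9): 13
merge 13 and B(14): 27
merge D(20) and G(23): 43
merge A(24) and 27: 51
merge 43 and 51: 94
merge C(93) and 94: 187
Each symbol's bit-cost is frequency × depth; summing gives 415 bits (equivalently 13 + 27 + 43 + 51 + 94 + 187).

415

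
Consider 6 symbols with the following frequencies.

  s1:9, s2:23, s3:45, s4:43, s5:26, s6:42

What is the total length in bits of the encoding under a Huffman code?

Build the Huffman tree bottom-up:
s1(9) + s2(23) → 32
s5(26) + 32 → 58
s6(42) + s4(43) → 85
s3(45) + 58 → 103
85 + 103 → 188
Total encoded bits = sum of merged weights = 32 + 58 + 85 + 103 + 188 = 466.

466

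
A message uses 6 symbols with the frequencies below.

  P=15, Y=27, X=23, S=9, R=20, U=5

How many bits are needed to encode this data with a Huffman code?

241

Build the Huffman tree bottom-up:
merge U(5) and S(9): 14
merge 14 and P(15): 29
merge R(20) and X(23): 43
merge Y(27) and 29: 56
merge 43 and 56: 99
The encoded length is the sum of every internal node's weight: 14 + 29 + 43 + 56 + 99 = 241 bits.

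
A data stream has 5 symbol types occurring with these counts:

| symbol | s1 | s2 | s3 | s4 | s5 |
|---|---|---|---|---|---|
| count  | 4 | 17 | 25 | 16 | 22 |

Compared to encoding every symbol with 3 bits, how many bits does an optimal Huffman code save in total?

64

Fixed-length: 3 bits × 84 symbols = 252 bits.
Huffman merges:
merge s1(4) and s4(16): 20
merge s2(17) and 20: 37
merge s5(22) and s3(25): 47
merge 37 and 47: 84
Huffman total = 20 + 37 + 47 + 84 = 188 bits.
Saving = 252 − 188 = 64 bits.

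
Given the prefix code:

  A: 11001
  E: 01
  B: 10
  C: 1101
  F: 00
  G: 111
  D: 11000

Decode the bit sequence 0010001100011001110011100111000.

Read left to right; each codeword is recognised as soon as it completes (prefix code):
  00→F | 10→B | 00→F | 11000→D | 11001→A | 11001→A | 11001→A | 11000→D
Decoded message: FBFDAAAD

FBFDAAAD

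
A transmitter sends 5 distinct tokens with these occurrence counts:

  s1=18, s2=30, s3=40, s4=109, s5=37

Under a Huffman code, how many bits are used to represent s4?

Huffman merges, smallest pair first:
s1(18) + s2(30) → 48
s5(37) + s3(40) → 77
48 + 77 → 125
s4(109) + 125 → 234
s4 is merged only at the final step, so code length = 1.

1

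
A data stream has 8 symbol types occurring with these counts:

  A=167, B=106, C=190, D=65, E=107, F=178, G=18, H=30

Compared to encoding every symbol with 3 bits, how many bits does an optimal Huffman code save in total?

Fixed-length: 3 bits × 861 symbols = 2583 bits.
Huffman merges:
merge G(18) and H(30): 48
merge 48 and D(65): 113
merge B(106) and E(107): 213
merge 113 and A(167): 280
merge F(178) and C(190): 368
merge 213 and 280: 493
merge 368 and 493: 861
Huffman total = 48 + 113 + 213 + 280 + 368 + 493 + 861 = 2376 bits.
Saving = 2583 − 2376 = 207 bits.

207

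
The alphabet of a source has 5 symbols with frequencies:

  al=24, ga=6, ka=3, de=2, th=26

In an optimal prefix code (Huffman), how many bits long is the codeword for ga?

3

Huffman merges, smallest pair first:
de(2) + ka(3) → 5
5 + ga(6) → 11
11 + al(24) → 35
th(26) + 35 → 61
ga sits 3 levels below the root, so its codeword is 3 bits.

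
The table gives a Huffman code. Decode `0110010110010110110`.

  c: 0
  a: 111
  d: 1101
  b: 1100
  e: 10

Read left to right; each codeword is recognised as soon as it completes (prefix code):
  0→c | 1100→b | 10→e | 1100→b | 10→e | 1101→d | 10→e
Decoded message: cbebede

cbebede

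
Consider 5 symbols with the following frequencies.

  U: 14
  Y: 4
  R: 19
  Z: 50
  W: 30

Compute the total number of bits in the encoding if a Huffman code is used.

239

Build the Huffman tree bottom-up:
Y(4) + U(14) → 18
18 + R(19) → 37
W(30) + 37 → 67
Z(50) + 67 → 117
The encoded length is the sum of every internal node's weight: 18 + 37 + 67 + 117 = 239 bits.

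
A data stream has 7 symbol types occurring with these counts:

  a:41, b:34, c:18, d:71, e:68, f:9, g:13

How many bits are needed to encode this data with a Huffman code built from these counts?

Build the Huffman tree bottom-up:
merge f(9) and g(13): 22
merge c(18) and 22: 40
merge b(34) and 40: 74
merge a(41) and e(68): 109
merge d(71) and 74: 145
merge 109 and 145: 254
The encoded length is the sum of every internal node's weight: 22 + 40 + 74 + 109 + 145 + 254 = 644 bits.

644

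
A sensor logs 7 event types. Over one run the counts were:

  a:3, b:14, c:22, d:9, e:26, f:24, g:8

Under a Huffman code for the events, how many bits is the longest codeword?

Merge the two lowest-weight nodes at each step:
a(3) + g(8) → 11
d(9) + 11 → 20
b(14) + 20 → 34
c(22) + f(24) → 46
e(26) + 34 → 60
46 + 60 → 106
Maximum depth reached is 5.

5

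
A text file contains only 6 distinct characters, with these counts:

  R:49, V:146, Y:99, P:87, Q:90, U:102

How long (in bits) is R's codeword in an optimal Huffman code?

Build the tree from the bottom:
R(49) + P(87) → 136
Q(90) + Y(99) → 189
U(102) + 136 → 238
V(146) + 189 → 335
238 + 335 → 573
R sits 3 levels below the root, so its codeword is 3 bits.

3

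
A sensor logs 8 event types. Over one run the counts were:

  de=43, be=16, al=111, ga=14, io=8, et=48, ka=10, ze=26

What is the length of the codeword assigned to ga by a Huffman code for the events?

4

Build the tree from the bottom:
merge io(8) and ka(10): 18
merge ga(14) and be(16): 30
merge 18 and ze(26): 44
merge 30 and de(43): 73
merge 44 and et(48): 92
merge 73 and 92: 165
merge al(111) and 165: 276
The subtree containing ga is merged 4 times, so code length = 4.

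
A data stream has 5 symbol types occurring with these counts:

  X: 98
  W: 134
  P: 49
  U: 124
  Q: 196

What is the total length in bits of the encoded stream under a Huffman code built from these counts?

1349

Merge the two smallest weights repeatedly:
combine P(49), X(98) → 147
combine U(124), W(134) → 258
combine 147, Q(196) → 343
combine 258, 343 → 601
The encoded length is the sum of every internal node's weight: 147 + 258 + 343 + 601 = 1349 bits.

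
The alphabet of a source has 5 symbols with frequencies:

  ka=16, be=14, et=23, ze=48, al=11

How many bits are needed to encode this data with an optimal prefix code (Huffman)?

240

Build the Huffman tree bottom-up:
merge al(11) and be(14): 25
merge ka(16) and et(23): 39
merge 25 and 39: 64
merge ze(48) and 64: 112
The encoded length is the sum of every internal node's weight: 25 + 39 + 64 + 112 = 240 bits.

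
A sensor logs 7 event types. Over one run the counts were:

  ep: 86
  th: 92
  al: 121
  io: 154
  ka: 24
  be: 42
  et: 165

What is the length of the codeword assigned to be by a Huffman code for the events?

4

Huffman merges, smallest pair first:
combine ka(24), be(42) → 66
combine 66, ep(86) → 152
combine th(92), al(121) → 213
combine 152, io(154) → 306
combine et(165), 213 → 378
combine 306, 378 → 684
be sits 4 levels below the root, so its codeword is 4 bits.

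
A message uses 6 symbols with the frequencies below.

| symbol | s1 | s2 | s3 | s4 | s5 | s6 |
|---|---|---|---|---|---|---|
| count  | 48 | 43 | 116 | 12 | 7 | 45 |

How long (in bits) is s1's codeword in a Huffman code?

3

Build the tree from the bottom:
combine s5(7), s4(12) → 19
combine 19, s2(43) → 62
combine s6(45), s1(48) → 93
combine 62, 93 → 155
combine s3(116), 155 → 271
s1 sits 3 levels below the root, so its codeword is 3 bits.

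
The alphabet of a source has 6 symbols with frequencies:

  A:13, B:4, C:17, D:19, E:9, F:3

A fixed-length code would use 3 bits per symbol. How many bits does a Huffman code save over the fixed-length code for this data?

Fixed-length: 3 bits × 65 symbols = 195 bits.
Huffman merges:
merge F(3) and B(4): 7
merge 7 and E(9): 16
merge A(13) and 16: 29
merge C(17) and D(19): 36
merge 29 and 36: 65
Huffman total = 7 + 16 + 29 + 36 + 65 = 153 bits.
Saving = 195 − 153 = 42 bits.

42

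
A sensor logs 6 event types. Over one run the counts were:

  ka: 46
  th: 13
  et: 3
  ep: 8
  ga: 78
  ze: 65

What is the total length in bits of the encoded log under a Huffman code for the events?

453

Greedily combine the two least-frequent nodes:
combine et(3), ep(8) → 11
combine 11, th(13) → 24
combine 24, ka(46) → 70
combine ze(65), 70 → 135
combine ga(78), 135 → 213
The encoded length is the sum of every internal node's weight: 11 + 24 + 70 + 135 + 213 = 453 bits.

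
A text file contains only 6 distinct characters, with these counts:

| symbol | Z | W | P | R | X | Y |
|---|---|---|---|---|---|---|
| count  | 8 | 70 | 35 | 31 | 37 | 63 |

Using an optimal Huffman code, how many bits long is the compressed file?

Merge the two smallest weights repeatedly:
combine Z(8), R(31) → 39
combine P(35), X(37) → 72
combine 39, Y(63) → 102
combine W(70), 72 → 142
combine 102, 142 → 244
Total encoded bits = sum of merged weights = 39 + 72 + 102 + 142 + 244 = 599.

599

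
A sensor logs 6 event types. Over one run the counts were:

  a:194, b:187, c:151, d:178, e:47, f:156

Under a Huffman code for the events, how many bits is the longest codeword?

Merge the two lowest-weight nodes at each step:
merge e(47) and c(151): 198
merge f(156) and d(178): 334
merge b(187) and a(194): 381
merge 198 and 334: 532
merge 381 and 532: 913
Maximum depth reached is 3.

3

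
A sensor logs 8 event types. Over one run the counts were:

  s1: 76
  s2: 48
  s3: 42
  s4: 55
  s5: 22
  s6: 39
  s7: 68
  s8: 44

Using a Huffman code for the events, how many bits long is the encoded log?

Build the Huffman tree bottom-up:
combine s5(22), s6(39) → 61
combine s3(42), s8(44) → 86
combine s2(48), s4(55) → 103
combine 61, s7(68) → 129
combine s1(76), 86 → 162
combine 103, 129 → 232
combine 162, 232 → 394
The encoded length is the sum of every internal node's weight: 61 + 86 + 103 + 129 + 162 + 232 + 394 = 1167 bits.

1167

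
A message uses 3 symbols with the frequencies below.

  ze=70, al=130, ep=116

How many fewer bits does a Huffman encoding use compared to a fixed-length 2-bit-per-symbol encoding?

130

Fixed-length: 2 bits × 316 symbols = 632 bits.
Huffman merges:
combine ze(70), ep(116) → 186
combine al(130), 186 → 316
Huffman total = 186 + 316 = 502 bits.
Saving = 632 − 502 = 130 bits.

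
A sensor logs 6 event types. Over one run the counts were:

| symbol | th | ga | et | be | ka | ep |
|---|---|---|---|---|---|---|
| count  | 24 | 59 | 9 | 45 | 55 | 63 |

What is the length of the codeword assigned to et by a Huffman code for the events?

4

Repeatedly merge the two smallest:
combine et(9), th(24) → 33
combine 33, be(45) → 78
combine ka(55), ga(59) → 114
combine ep(63), 78 → 141
combine 114, 141 → 255
et sits 4 levels below the root, so its codeword is 4 bits.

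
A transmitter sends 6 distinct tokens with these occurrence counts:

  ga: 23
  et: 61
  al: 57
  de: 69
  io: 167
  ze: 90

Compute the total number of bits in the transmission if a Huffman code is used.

1144

Greedily combine the two least-frequent nodes:
ga(23) + al(57) → 80
et(61) + de(69) → 130
80 + ze(90) → 170
130 + io(167) → 297
170 + 297 → 467
Each symbol's bit-cost is frequency × depth; summing gives 1144 bits (equivalently 80 + 130 + 170 + 297 + 467).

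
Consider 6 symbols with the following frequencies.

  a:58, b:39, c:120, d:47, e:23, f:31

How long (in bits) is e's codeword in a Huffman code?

4

Huffman merges, smallest pair first:
e(23) + f(31) → 54
b(39) + d(47) → 86
54 + a(58) → 112
86 + 112 → 198
c(120) + 198 → 318
e's leaf is at depth 4, giving a 4-bit codeword.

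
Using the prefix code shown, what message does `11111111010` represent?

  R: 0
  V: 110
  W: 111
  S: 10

Read left to right; each codeword is recognised as soon as it completes (prefix code):
  111→W | 111→W | 110→V | 10→S
Decoded message: WWVS

WWVS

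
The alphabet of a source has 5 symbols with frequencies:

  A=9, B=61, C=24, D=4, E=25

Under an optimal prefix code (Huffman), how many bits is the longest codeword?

4

Merge the two lowest-weight nodes at each step:
merge D(4) and A(9): 13
merge 13 and C(24): 37
merge E(25) and 37: 62
merge B(61) and 62: 123
Maximum depth reached is 4.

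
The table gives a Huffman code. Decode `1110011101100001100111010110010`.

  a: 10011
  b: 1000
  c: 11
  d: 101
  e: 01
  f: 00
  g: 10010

Read left to right; each codeword is recognised as soon as it completes (prefix code):
  11→c | 10011→a | 101→d | 1000→b | 01→e | 10011→a | 101→d | 01→e | 10010→g
Decoded message: cadbeadeg

cadbeadeg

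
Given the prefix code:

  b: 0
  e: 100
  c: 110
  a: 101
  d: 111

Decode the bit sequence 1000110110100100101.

Read left to right; each codeword is recognised as soon as it completes (prefix code):
  100→e | 0→b | 110→c | 110→c | 100→e | 100→e | 101→a
Decoded message: ebcceea

ebcceea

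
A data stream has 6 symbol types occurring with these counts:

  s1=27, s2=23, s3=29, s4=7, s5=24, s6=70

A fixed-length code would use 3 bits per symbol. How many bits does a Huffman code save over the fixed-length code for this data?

110

Fixed-length: 3 bits × 180 symbols = 540 bits.
Huffman merges:
merge s4(7) and s2(23): 30
merge s5(24) and s1(27): 51
merge s3(29) and 30: 59
merge 51 and 59: 110
merge s6(70) and 110: 180
Huffman total = 30 + 51 + 59 + 110 + 180 = 430 bits.
Saving = 540 − 430 = 110 bits.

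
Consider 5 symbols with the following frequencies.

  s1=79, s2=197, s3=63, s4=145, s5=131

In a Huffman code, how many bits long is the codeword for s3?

3

Build the tree from the bottom:
merge s3(63) and s1(79): 142
merge s5(131) and 142: 273
merge s4(145) and s2(197): 342
merge 273 and 342: 615
s3 sits 3 levels below the root, so its codeword is 3 bits.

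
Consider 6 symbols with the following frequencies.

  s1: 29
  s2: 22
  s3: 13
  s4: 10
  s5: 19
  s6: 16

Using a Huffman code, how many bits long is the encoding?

276

Build the Huffman tree bottom-up:
s4(10) + s3(13) → 23
s6(16) + s5(19) → 35
s2(22) + 23 → 45
s1(29) + 35 → 64
45 + 64 → 109
The encoded length is the sum of every internal node's weight: 23 + 35 + 45 + 64 + 109 = 276 bits.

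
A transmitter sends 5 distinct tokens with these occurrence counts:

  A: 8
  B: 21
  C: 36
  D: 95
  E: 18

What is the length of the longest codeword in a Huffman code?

Merge the two lowest-weight nodes at each step:
combine A(8), E(18) → 26
combine B(21), 26 → 47
combine C(36), 47 → 83
combine 83, D(95) → 178
The rarest symbols sit at the bottom; the longest codeword is 4 bits.

4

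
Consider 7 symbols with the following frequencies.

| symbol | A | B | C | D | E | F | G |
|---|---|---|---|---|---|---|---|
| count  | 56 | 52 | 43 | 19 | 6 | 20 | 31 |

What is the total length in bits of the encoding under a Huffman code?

Merge the two smallest weights repeatedly:
merge E(6) and D(19): 25
merge F(20) and 25: 45
merge G(31) and C(43): 74
merge 45 and B(52): 97
merge A(56) and 74: 130
merge 97 and 130: 227
Total encoded bits = sum of merged weights = 25 + 45 + 74 + 97 + 130 + 227 = 598.

598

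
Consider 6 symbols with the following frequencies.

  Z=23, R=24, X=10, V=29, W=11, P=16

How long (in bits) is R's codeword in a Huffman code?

Repeatedly merge the two smallest:
merge X(10) and W(11): 21
merge P(16) and 21: 37
merge Z(23) and R(24): 47
merge V(29) and 37: 66
merge 47 and 66: 113
R sits 2 levels below the root, so its codeword is 2 bits.

2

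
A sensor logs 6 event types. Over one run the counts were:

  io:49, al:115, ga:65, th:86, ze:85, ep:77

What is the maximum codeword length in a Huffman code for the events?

Merge the two lowest-weight nodes at each step:
io(49) + ga(65) → 114
ep(77) + ze(85) → 162
th(86) + 114 → 200
al(115) + 162 → 277
200 + 277 → 477
The rarest symbols sit at the bottom; the longest codeword is 3 bits.

3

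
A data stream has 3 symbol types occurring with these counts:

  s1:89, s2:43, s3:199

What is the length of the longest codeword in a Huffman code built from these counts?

2

Merge the two lowest-weight nodes at each step:
combine s2(43), s1(89) → 132
combine 132, s3(199) → 331
The rarest symbols sit at the bottom; the longest codeword is 2 bits.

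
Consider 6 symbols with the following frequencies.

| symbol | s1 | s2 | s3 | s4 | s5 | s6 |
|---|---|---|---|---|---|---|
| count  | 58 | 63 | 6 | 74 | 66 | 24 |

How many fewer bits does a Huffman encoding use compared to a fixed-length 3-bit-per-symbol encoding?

173

Fixed-length: 3 bits × 291 symbols = 873 bits.
Huffman merges:
merge s3(6) and s6(24): 30
merge 30 and s1(58): 88
merge s2(63) and s5(66): 129
merge s4(74) and 88: 162
merge 129 and 162: 291
Huffman total = 30 + 88 + 129 + 162 + 291 = 700 bits.
Saving = 873 − 700 = 173 bits.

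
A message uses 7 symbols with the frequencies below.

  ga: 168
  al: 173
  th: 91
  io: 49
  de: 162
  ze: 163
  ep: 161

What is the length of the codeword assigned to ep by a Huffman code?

Build the tree from the bottom:
combine io(49), th(91) → 140
combine 140, ep(161) → 301
combine de(162), ze(163) → 325
combine ga(168), al(173) → 341
combine 301, 325 → 626
combine 341, 626 → 967
The subtree containing ep is merged 3 times, so code length = 3.

3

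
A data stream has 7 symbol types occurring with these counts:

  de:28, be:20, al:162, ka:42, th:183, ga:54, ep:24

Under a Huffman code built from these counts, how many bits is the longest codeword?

Merge the two lowest-weight nodes at each step:
be(20) + ep(24) → 44
de(28) + ka(42) → 70
44 + ga(54) → 98
70 + 98 → 168
al(162) + 168 → 330
th(183) + 330 → 513
The rarest symbols sit at the bottom; the longest codeword is 5 bits.

5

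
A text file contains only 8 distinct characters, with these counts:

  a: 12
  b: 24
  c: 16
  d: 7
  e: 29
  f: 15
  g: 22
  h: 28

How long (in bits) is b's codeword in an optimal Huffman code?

Repeatedly merge the two smallest:
merge d(7) and a(12): 19
merge f(15) and c(16): 31
merge 19 and g(22): 41
merge b(24) and h(28): 52
merge e(29) and 31: 60
merge 41 and 52: 93
merge 60 and 93: 153
b's leaf is at depth 3, giving a 3-bit codeword.

3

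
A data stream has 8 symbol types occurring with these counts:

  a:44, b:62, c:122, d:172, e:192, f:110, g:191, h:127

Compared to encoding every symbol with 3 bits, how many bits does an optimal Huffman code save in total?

Fixed-length: 3 bits × 1020 symbols = 3060 bits.
Huffman merges:
merge a(44) and b(62): 106
merge 106 and f(110): 216
merge c(122) and h(127): 249
merge d(172) and g(191): 363
merge e(192) and 216: 408
merge 249 and 363: 612
merge 408 and 612: 1020
Huffman total = 106 + 216 + 249 + 363 + 408 + 612 + 1020 = 2974 bits.
Saving = 3060 − 2974 = 86 bits.

86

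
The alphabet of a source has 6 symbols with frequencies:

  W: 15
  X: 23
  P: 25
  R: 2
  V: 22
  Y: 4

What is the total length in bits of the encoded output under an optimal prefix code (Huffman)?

209

Greedily combine the two least-frequent nodes:
combine R(2), Y(4) → 6
combine 6, W(15) → 21
combine 21, V(22) → 43
combine X(23), P(25) → 48
combine 43, 48 → 91
Each symbol's bit-cost is frequency × depth; summing gives 209 bits (equivalently 6 + 21 + 43 + 48 + 91).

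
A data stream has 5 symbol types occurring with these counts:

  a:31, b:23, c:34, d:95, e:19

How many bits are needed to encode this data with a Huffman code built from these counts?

Greedily combine the two least-frequent nodes:
e(19) + b(23) → 42
a(31) + c(34) → 65
42 + 65 → 107
d(95) + 107 → 202
The encoded length is the sum of every internal node's weight: 42 + 65 + 107 + 202 = 416 bits.

416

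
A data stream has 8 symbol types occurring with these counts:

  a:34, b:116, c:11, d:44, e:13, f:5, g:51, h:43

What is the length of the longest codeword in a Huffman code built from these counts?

Merge the two lowest-weight nodes at each step:
combine f(5), c(11) → 16
combine e(13), 16 → 29
combine 29, a(34) → 63
combine h(43), d(44) → 87
combine g(51), 63 → 114
combine 87, 114 → 201
combine b(116), 201 → 317
The rarest symbols sit at the bottom; the longest codeword is 6 bits.

6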